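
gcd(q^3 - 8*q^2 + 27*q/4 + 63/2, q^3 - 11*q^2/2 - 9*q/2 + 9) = q^2 - 9*q/2 - 9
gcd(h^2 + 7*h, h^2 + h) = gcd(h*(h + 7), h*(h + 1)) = h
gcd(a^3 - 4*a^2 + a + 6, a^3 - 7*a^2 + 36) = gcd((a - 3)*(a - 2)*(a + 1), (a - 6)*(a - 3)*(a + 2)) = a - 3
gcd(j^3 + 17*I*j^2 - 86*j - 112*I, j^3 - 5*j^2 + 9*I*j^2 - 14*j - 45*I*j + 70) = j^2 + 9*I*j - 14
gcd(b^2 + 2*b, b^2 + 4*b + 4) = b + 2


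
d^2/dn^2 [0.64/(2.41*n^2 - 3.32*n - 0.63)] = (7.434368*n^2 - 10.241536*n - 0.64*(4.82*n - 3.32)*(9.64*n - 6.64) - 1.943424)/(-2.41*n^2 + 3.32*n + 0.63)^3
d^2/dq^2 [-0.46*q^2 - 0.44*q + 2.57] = -0.920000000000000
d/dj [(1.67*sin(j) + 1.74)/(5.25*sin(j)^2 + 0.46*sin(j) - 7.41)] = (-18.27*sin(j) + 4.38375*cos(2*j) - 17.55885)*cos(j)/(5.25*sin(j)^2 + 0.46*sin(j) - 7.41)^2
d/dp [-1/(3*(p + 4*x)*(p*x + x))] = (2*p + 4*x + 1)/(3*x*(p + 1)^2*(p + 4*x)^2)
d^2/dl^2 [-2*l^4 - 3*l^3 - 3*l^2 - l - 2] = -24*l^2 - 18*l - 6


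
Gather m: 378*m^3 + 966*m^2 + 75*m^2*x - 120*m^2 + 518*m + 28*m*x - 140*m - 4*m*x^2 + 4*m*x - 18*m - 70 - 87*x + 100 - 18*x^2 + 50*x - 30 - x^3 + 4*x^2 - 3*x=378*m^3 + m^2*(75*x + 846) + m*(-4*x^2 + 32*x + 360) - x^3 - 14*x^2 - 40*x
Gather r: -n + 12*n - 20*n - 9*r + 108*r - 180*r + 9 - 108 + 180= -9*n - 81*r + 81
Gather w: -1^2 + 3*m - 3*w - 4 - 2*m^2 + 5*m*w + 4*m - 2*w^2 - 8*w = -2*m^2 + 7*m - 2*w^2 + w*(5*m - 11) - 5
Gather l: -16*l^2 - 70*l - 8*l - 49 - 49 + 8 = -16*l^2 - 78*l - 90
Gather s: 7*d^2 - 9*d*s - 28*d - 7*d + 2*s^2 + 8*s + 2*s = 7*d^2 - 35*d + 2*s^2 + s*(10 - 9*d)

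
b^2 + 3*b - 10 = (b - 2)*(b + 5)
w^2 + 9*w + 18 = (w + 3)*(w + 6)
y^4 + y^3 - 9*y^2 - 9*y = y*(y - 3)*(y + 1)*(y + 3)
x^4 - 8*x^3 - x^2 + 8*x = x*(x - 8)*(x - 1)*(x + 1)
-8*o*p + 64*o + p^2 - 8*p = (-8*o + p)*(p - 8)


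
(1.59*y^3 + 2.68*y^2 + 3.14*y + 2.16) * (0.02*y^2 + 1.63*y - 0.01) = 0.0318*y^5 + 2.6453*y^4 + 4.4153*y^3 + 5.1346*y^2 + 3.4894*y - 0.0216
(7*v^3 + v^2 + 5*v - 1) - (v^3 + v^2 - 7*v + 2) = 6*v^3 + 12*v - 3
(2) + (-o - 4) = -o - 2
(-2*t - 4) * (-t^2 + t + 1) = 2*t^3 + 2*t^2 - 6*t - 4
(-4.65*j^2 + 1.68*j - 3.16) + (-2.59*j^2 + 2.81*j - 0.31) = -7.24*j^2 + 4.49*j - 3.47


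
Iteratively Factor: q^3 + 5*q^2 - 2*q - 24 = (q + 4)*(q^2 + q - 6) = (q + 3)*(q + 4)*(q - 2)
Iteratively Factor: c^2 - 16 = (c - 4)*(c + 4)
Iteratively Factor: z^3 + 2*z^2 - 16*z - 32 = (z + 2)*(z^2 - 16) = (z + 2)*(z + 4)*(z - 4)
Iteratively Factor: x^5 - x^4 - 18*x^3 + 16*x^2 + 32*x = (x - 2)*(x^4 + x^3 - 16*x^2 - 16*x) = x*(x - 2)*(x^3 + x^2 - 16*x - 16) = x*(x - 2)*(x + 1)*(x^2 - 16) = x*(x - 2)*(x + 1)*(x + 4)*(x - 4)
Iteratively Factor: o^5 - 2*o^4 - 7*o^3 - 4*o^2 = (o + 1)*(o^4 - 3*o^3 - 4*o^2) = (o + 1)^2*(o^3 - 4*o^2) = o*(o + 1)^2*(o^2 - 4*o) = o*(o - 4)*(o + 1)^2*(o)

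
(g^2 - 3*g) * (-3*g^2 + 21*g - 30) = -3*g^4 + 30*g^3 - 93*g^2 + 90*g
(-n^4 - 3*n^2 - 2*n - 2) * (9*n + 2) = -9*n^5 - 2*n^4 - 27*n^3 - 24*n^2 - 22*n - 4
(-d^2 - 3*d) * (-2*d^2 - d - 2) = 2*d^4 + 7*d^3 + 5*d^2 + 6*d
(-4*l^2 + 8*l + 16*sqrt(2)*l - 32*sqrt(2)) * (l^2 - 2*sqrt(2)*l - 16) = -4*l^4 + 8*l^3 + 24*sqrt(2)*l^3 - 48*sqrt(2)*l^2 - 256*sqrt(2)*l + 512*sqrt(2)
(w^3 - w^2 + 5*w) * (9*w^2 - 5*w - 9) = 9*w^5 - 14*w^4 + 41*w^3 - 16*w^2 - 45*w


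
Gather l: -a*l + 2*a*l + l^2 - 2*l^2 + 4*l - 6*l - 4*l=-l^2 + l*(a - 6)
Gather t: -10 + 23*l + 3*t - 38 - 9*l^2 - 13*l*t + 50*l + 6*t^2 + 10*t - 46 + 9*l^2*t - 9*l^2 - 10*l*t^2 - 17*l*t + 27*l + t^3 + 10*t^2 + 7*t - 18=-18*l^2 + 100*l + t^3 + t^2*(16 - 10*l) + t*(9*l^2 - 30*l + 20) - 112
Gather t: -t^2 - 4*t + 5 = -t^2 - 4*t + 5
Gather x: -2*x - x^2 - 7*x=-x^2 - 9*x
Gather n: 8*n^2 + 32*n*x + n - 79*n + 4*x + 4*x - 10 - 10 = 8*n^2 + n*(32*x - 78) + 8*x - 20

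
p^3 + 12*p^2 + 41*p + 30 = (p + 1)*(p + 5)*(p + 6)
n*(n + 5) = n^2 + 5*n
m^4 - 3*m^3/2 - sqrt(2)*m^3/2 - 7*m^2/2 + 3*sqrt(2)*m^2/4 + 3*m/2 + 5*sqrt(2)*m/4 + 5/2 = (m - 5/2)*(m + 1)*(m - sqrt(2))*(m + sqrt(2)/2)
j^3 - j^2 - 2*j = j*(j - 2)*(j + 1)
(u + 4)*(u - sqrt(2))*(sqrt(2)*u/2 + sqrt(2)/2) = sqrt(2)*u^3/2 - u^2 + 5*sqrt(2)*u^2/2 - 5*u + 2*sqrt(2)*u - 4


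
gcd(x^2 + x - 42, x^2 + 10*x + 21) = x + 7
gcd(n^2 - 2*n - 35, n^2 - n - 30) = n + 5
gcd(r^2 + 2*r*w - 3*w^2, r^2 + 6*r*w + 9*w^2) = r + 3*w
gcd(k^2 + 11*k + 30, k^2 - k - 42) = k + 6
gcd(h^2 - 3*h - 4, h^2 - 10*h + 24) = h - 4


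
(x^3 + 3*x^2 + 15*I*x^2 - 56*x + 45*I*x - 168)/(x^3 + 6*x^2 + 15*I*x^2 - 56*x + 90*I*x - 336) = (x + 3)/(x + 6)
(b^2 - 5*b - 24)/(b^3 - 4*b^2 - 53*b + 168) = (b + 3)/(b^2 + 4*b - 21)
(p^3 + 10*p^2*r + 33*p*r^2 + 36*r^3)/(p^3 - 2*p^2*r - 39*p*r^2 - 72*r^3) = (p + 4*r)/(p - 8*r)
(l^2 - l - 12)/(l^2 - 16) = (l + 3)/(l + 4)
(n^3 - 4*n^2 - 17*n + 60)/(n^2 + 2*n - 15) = (n^2 - n - 20)/(n + 5)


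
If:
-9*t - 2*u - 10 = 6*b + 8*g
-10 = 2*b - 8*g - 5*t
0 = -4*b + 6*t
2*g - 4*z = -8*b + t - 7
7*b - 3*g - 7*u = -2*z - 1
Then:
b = -216/145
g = 869/580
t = -144/145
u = -298/145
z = -269/1160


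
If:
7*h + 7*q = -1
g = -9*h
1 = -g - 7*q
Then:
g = 0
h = 0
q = -1/7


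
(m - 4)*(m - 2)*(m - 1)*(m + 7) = m^4 - 35*m^2 + 90*m - 56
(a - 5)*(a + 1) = a^2 - 4*a - 5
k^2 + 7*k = k*(k + 7)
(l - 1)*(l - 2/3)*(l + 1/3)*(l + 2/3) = l^4 - 2*l^3/3 - 7*l^2/9 + 8*l/27 + 4/27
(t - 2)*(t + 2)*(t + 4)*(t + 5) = t^4 + 9*t^3 + 16*t^2 - 36*t - 80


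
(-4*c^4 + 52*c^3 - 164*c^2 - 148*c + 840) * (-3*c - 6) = 12*c^5 - 132*c^4 + 180*c^3 + 1428*c^2 - 1632*c - 5040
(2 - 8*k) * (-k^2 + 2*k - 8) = 8*k^3 - 18*k^2 + 68*k - 16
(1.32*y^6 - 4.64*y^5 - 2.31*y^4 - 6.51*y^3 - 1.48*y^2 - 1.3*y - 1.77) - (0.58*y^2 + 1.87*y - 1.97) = 1.32*y^6 - 4.64*y^5 - 2.31*y^4 - 6.51*y^3 - 2.06*y^2 - 3.17*y + 0.2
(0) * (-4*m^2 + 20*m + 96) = 0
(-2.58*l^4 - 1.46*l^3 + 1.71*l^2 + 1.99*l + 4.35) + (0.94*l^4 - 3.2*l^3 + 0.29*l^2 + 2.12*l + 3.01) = -1.64*l^4 - 4.66*l^3 + 2.0*l^2 + 4.11*l + 7.36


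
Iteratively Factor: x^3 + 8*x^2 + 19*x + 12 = (x + 1)*(x^2 + 7*x + 12) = (x + 1)*(x + 4)*(x + 3)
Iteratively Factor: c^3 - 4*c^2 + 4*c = (c - 2)*(c^2 - 2*c) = (c - 2)^2*(c)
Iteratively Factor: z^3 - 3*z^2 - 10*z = (z)*(z^2 - 3*z - 10) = z*(z + 2)*(z - 5)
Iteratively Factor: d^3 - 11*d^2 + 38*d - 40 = (d - 4)*(d^2 - 7*d + 10) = (d - 4)*(d - 2)*(d - 5)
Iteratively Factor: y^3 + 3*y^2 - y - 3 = (y + 3)*(y^2 - 1) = (y + 1)*(y + 3)*(y - 1)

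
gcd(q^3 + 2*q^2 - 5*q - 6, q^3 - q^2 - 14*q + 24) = q - 2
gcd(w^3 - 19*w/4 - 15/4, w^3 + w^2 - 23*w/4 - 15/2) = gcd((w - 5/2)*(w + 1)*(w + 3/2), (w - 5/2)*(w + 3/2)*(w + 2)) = w^2 - w - 15/4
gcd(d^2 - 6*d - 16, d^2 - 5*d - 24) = d - 8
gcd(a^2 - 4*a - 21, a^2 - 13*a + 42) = a - 7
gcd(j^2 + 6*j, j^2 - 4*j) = j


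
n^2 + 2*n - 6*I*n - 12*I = (n + 2)*(n - 6*I)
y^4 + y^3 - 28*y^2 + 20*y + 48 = (y - 4)*(y - 2)*(y + 1)*(y + 6)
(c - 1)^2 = c^2 - 2*c + 1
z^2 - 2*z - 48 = (z - 8)*(z + 6)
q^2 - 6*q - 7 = (q - 7)*(q + 1)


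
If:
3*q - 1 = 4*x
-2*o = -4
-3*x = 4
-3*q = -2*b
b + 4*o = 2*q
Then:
No Solution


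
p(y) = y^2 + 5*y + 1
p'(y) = 2*y + 5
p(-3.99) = -3.03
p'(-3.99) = -2.98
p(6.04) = 67.68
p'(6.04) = 17.08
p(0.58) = 4.24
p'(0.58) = 6.16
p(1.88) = 13.93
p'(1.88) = 8.76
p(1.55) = 11.15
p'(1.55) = 8.10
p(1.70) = 12.39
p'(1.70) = 8.40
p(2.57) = 20.45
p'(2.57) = 10.14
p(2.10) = 15.91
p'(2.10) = 9.20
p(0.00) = 1.00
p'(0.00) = 5.00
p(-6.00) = 7.00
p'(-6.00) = -7.00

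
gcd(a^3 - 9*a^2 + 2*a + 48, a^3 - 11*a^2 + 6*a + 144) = a - 8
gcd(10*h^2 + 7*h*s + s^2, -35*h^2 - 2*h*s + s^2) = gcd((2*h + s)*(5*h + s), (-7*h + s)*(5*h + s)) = 5*h + s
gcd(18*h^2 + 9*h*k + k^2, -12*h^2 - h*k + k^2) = 3*h + k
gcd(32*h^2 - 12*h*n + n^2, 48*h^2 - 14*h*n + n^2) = 8*h - n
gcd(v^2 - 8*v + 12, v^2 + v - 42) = v - 6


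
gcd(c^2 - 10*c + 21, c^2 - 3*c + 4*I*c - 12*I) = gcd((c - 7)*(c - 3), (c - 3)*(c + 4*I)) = c - 3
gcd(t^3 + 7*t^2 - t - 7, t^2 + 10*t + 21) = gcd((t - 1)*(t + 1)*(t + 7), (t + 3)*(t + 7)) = t + 7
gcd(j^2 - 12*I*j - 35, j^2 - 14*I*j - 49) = j - 7*I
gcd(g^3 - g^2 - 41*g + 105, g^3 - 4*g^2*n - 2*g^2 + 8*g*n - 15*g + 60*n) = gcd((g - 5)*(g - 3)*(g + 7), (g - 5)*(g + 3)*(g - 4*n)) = g - 5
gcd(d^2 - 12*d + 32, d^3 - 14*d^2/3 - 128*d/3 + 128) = d - 8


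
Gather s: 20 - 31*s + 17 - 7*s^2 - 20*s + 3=-7*s^2 - 51*s + 40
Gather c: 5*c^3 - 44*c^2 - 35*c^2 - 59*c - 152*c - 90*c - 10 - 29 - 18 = 5*c^3 - 79*c^2 - 301*c - 57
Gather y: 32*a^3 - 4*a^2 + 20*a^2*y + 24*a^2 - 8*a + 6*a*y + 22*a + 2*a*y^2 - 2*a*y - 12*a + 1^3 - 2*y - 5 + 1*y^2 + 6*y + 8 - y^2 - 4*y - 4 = 32*a^3 + 20*a^2 + 2*a*y^2 + 2*a + y*(20*a^2 + 4*a)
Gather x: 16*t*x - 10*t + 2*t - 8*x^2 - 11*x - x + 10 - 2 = -8*t - 8*x^2 + x*(16*t - 12) + 8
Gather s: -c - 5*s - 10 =-c - 5*s - 10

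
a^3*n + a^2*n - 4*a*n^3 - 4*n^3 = (a - 2*n)*(a + 2*n)*(a*n + n)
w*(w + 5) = w^2 + 5*w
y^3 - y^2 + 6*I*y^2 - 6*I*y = y*(y - 1)*(y + 6*I)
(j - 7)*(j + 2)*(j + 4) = j^3 - j^2 - 34*j - 56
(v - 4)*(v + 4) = v^2 - 16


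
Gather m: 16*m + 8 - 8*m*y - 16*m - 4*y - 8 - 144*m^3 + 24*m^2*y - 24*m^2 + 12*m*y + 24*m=-144*m^3 + m^2*(24*y - 24) + m*(4*y + 24) - 4*y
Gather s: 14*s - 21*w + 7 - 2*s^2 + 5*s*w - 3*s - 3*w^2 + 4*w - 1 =-2*s^2 + s*(5*w + 11) - 3*w^2 - 17*w + 6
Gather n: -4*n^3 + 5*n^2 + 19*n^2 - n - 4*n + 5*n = -4*n^3 + 24*n^2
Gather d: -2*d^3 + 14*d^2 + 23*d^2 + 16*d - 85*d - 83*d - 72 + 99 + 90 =-2*d^3 + 37*d^2 - 152*d + 117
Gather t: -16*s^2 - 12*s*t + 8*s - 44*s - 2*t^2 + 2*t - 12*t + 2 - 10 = -16*s^2 - 36*s - 2*t^2 + t*(-12*s - 10) - 8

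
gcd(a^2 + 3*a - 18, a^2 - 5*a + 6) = a - 3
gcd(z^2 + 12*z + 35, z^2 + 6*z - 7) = z + 7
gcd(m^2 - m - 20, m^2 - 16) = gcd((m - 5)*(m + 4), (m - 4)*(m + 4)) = m + 4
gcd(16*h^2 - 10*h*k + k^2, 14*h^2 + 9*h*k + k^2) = 1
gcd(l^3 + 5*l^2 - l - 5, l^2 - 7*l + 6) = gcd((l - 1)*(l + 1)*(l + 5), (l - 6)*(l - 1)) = l - 1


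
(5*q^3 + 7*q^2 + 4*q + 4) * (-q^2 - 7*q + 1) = -5*q^5 - 42*q^4 - 48*q^3 - 25*q^2 - 24*q + 4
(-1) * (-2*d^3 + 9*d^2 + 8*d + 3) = 2*d^3 - 9*d^2 - 8*d - 3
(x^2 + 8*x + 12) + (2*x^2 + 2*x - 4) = 3*x^2 + 10*x + 8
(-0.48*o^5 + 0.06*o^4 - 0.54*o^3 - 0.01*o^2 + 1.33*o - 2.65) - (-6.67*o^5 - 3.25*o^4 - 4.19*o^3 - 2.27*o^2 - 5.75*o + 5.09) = 6.19*o^5 + 3.31*o^4 + 3.65*o^3 + 2.26*o^2 + 7.08*o - 7.74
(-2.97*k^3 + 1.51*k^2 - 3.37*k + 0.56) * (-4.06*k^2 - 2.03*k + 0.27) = 12.0582*k^5 - 0.1015*k^4 + 9.815*k^3 + 4.9752*k^2 - 2.0467*k + 0.1512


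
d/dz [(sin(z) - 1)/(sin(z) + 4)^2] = (6 - sin(z))*cos(z)/(sin(z) + 4)^3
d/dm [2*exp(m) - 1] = 2*exp(m)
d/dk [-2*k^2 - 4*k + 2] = -4*k - 4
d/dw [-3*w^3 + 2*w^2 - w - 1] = -9*w^2 + 4*w - 1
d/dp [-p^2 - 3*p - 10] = -2*p - 3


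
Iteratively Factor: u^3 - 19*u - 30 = (u - 5)*(u^2 + 5*u + 6) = (u - 5)*(u + 2)*(u + 3)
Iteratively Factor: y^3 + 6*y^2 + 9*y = (y + 3)*(y^2 + 3*y) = (y + 3)^2*(y)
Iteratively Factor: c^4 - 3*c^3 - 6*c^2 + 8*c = (c + 2)*(c^3 - 5*c^2 + 4*c) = c*(c + 2)*(c^2 - 5*c + 4) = c*(c - 1)*(c + 2)*(c - 4)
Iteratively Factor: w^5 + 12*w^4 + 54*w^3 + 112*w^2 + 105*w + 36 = (w + 3)*(w^4 + 9*w^3 + 27*w^2 + 31*w + 12) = (w + 3)^2*(w^3 + 6*w^2 + 9*w + 4) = (w + 1)*(w + 3)^2*(w^2 + 5*w + 4) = (w + 1)^2*(w + 3)^2*(w + 4)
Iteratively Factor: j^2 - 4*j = (j - 4)*(j)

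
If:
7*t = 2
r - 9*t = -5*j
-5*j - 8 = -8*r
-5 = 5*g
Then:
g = -1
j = 88/315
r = 74/63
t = 2/7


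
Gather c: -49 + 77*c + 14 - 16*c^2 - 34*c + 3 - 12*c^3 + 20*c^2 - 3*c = -12*c^3 + 4*c^2 + 40*c - 32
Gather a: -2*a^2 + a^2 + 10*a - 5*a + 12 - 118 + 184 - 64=-a^2 + 5*a + 14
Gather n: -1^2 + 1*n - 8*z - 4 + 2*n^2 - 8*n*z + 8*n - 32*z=2*n^2 + n*(9 - 8*z) - 40*z - 5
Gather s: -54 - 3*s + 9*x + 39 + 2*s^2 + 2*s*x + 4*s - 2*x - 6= 2*s^2 + s*(2*x + 1) + 7*x - 21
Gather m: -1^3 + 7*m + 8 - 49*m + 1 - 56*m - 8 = -98*m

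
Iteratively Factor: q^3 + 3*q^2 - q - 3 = (q - 1)*(q^2 + 4*q + 3) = (q - 1)*(q + 3)*(q + 1)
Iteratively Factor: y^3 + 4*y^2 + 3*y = (y)*(y^2 + 4*y + 3) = y*(y + 1)*(y + 3)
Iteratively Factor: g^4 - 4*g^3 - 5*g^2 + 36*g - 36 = (g - 2)*(g^3 - 2*g^2 - 9*g + 18) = (g - 3)*(g - 2)*(g^2 + g - 6) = (g - 3)*(g - 2)*(g + 3)*(g - 2)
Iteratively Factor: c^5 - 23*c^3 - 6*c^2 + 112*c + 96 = (c + 4)*(c^4 - 4*c^3 - 7*c^2 + 22*c + 24) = (c - 4)*(c + 4)*(c^3 - 7*c - 6) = (c - 4)*(c - 3)*(c + 4)*(c^2 + 3*c + 2) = (c - 4)*(c - 3)*(c + 1)*(c + 4)*(c + 2)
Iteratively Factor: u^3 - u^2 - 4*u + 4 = (u - 1)*(u^2 - 4) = (u - 1)*(u + 2)*(u - 2)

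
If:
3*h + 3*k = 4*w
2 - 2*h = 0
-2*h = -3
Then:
No Solution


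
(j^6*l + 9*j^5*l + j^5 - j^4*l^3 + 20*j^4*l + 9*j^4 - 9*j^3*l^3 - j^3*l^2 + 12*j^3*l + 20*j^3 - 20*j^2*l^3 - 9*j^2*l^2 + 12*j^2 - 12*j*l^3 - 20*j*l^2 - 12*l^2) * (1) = j^6*l + 9*j^5*l + j^5 - j^4*l^3 + 20*j^4*l + 9*j^4 - 9*j^3*l^3 - j^3*l^2 + 12*j^3*l + 20*j^3 - 20*j^2*l^3 - 9*j^2*l^2 + 12*j^2 - 12*j*l^3 - 20*j*l^2 - 12*l^2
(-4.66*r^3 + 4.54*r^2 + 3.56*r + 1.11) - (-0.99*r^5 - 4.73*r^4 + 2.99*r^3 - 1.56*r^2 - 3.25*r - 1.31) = 0.99*r^5 + 4.73*r^4 - 7.65*r^3 + 6.1*r^2 + 6.81*r + 2.42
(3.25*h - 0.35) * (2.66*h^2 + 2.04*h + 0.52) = 8.645*h^3 + 5.699*h^2 + 0.976*h - 0.182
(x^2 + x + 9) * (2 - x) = -x^3 + x^2 - 7*x + 18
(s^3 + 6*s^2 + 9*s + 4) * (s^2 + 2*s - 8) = s^5 + 8*s^4 + 13*s^3 - 26*s^2 - 64*s - 32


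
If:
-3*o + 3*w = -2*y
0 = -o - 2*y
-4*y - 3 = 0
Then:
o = 3/2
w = 2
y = -3/4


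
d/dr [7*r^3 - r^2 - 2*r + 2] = 21*r^2 - 2*r - 2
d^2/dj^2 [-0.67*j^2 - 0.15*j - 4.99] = -1.34000000000000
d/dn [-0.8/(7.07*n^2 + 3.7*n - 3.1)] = (11.312*n + 2.96)/(7.07*n^2 + 3.7*n - 3.1)^2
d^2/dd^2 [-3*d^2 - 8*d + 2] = -6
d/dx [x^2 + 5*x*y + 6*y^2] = 2*x + 5*y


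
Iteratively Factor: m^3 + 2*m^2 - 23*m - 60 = (m + 3)*(m^2 - m - 20) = (m + 3)*(m + 4)*(m - 5)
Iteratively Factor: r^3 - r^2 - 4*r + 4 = (r + 2)*(r^2 - 3*r + 2) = (r - 2)*(r + 2)*(r - 1)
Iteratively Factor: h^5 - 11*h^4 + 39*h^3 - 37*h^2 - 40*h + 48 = (h - 4)*(h^4 - 7*h^3 + 11*h^2 + 7*h - 12) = (h - 4)*(h - 3)*(h^3 - 4*h^2 - h + 4) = (h - 4)*(h - 3)*(h + 1)*(h^2 - 5*h + 4) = (h - 4)*(h - 3)*(h - 1)*(h + 1)*(h - 4)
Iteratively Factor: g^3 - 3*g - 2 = (g + 1)*(g^2 - g - 2) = (g - 2)*(g + 1)*(g + 1)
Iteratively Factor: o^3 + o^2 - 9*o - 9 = (o - 3)*(o^2 + 4*o + 3) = (o - 3)*(o + 1)*(o + 3)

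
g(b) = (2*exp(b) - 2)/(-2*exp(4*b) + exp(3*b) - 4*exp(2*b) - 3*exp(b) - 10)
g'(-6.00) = 0.00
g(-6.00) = 0.20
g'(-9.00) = 0.00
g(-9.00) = 0.20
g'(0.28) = -0.07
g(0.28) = -0.03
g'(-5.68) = -0.00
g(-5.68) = 0.20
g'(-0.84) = -0.09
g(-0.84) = 0.09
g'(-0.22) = -0.12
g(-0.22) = 0.03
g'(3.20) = 0.00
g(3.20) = -0.00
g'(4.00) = 0.00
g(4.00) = -0.00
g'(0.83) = 0.04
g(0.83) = -0.03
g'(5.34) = 0.00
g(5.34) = -0.00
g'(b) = (2*exp(b) - 2)*(8*exp(4*b) - 3*exp(3*b) + 8*exp(2*b) + 3*exp(b))/(-2*exp(4*b) + exp(3*b) - 4*exp(2*b) - 3*exp(b) - 10)^2 + 2*exp(b)/(-2*exp(4*b) + exp(3*b) - 4*exp(2*b) - 3*exp(b) - 10)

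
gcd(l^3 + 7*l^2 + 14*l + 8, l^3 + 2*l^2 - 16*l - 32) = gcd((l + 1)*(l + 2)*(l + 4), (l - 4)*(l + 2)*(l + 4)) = l^2 + 6*l + 8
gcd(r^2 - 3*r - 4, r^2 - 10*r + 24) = r - 4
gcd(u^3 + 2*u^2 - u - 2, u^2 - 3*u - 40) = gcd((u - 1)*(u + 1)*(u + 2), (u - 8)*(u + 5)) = 1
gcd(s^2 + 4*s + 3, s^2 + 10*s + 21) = s + 3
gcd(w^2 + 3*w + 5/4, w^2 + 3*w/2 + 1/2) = w + 1/2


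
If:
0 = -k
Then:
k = 0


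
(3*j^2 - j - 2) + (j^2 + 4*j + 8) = 4*j^2 + 3*j + 6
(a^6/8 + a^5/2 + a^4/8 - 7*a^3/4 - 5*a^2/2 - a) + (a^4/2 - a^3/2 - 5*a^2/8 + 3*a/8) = a^6/8 + a^5/2 + 5*a^4/8 - 9*a^3/4 - 25*a^2/8 - 5*a/8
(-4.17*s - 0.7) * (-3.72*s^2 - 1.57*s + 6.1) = 15.5124*s^3 + 9.1509*s^2 - 24.338*s - 4.27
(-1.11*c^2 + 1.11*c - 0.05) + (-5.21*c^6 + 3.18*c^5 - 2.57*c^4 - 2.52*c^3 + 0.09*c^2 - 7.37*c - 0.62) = -5.21*c^6 + 3.18*c^5 - 2.57*c^4 - 2.52*c^3 - 1.02*c^2 - 6.26*c - 0.67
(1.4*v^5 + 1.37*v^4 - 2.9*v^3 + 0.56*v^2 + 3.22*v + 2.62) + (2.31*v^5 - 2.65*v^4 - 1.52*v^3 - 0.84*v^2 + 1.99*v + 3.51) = 3.71*v^5 - 1.28*v^4 - 4.42*v^3 - 0.28*v^2 + 5.21*v + 6.13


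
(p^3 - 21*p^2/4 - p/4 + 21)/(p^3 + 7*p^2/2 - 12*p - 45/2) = (4*p^2 - 9*p - 28)/(2*(2*p^2 + 13*p + 15))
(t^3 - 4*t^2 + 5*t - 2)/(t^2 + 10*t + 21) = (t^3 - 4*t^2 + 5*t - 2)/(t^2 + 10*t + 21)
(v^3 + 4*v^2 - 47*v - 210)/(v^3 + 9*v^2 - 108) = (v^2 - 2*v - 35)/(v^2 + 3*v - 18)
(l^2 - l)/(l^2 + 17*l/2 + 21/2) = 2*l*(l - 1)/(2*l^2 + 17*l + 21)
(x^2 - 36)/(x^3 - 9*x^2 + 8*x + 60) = (x + 6)/(x^2 - 3*x - 10)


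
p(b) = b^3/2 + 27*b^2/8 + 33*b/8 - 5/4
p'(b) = 3*b^2/2 + 27*b/4 + 33/8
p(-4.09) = 4.13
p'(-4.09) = 1.61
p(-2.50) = 1.72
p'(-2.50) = -3.38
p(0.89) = 5.45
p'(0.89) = 11.32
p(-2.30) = 1.03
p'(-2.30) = -3.46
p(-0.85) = -2.62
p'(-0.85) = -0.53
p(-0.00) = -1.25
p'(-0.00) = 4.12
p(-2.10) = 0.34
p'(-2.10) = -3.44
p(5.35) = 193.98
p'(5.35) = 83.17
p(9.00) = 673.75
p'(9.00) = 186.38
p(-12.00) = -428.75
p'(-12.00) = 139.12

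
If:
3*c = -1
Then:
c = -1/3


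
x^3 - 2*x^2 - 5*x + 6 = (x - 3)*(x - 1)*(x + 2)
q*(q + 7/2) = q^2 + 7*q/2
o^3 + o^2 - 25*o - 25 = (o - 5)*(o + 1)*(o + 5)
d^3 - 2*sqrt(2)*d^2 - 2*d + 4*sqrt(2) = (d - 2*sqrt(2))*(d - sqrt(2))*(d + sqrt(2))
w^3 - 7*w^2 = w^2*(w - 7)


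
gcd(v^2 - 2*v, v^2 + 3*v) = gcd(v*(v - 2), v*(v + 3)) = v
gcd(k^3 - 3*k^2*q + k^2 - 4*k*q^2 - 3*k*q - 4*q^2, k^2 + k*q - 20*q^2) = -k + 4*q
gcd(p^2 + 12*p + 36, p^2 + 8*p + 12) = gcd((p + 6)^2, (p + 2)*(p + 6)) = p + 6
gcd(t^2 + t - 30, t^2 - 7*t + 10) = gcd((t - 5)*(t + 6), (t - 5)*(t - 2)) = t - 5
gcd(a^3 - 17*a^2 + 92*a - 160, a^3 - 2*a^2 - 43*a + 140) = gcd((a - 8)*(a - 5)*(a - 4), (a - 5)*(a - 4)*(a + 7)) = a^2 - 9*a + 20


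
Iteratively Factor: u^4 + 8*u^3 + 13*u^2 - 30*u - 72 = (u + 3)*(u^3 + 5*u^2 - 2*u - 24) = (u + 3)^2*(u^2 + 2*u - 8) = (u - 2)*(u + 3)^2*(u + 4)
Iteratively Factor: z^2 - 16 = (z + 4)*(z - 4)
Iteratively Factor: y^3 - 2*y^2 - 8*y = (y)*(y^2 - 2*y - 8) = y*(y + 2)*(y - 4)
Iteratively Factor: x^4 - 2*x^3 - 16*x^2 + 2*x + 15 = (x + 3)*(x^3 - 5*x^2 - x + 5) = (x + 1)*(x + 3)*(x^2 - 6*x + 5) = (x - 5)*(x + 1)*(x + 3)*(x - 1)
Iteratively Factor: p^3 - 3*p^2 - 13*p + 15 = (p + 3)*(p^2 - 6*p + 5) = (p - 5)*(p + 3)*(p - 1)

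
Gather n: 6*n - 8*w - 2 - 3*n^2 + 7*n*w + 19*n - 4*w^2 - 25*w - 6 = -3*n^2 + n*(7*w + 25) - 4*w^2 - 33*w - 8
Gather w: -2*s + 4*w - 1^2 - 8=-2*s + 4*w - 9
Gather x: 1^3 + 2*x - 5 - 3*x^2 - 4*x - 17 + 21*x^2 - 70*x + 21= 18*x^2 - 72*x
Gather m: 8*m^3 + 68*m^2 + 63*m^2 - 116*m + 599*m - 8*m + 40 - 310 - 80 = 8*m^3 + 131*m^2 + 475*m - 350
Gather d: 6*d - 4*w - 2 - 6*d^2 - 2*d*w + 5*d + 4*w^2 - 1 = -6*d^2 + d*(11 - 2*w) + 4*w^2 - 4*w - 3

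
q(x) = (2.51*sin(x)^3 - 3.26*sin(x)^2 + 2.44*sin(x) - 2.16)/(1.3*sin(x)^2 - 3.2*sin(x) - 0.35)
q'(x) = (-2.6*sin(x)*cos(x) + 3.2*cos(x))*(2.51*sin(x)^3 - 3.26*sin(x)^2 + 2.44*sin(x) - 2.16)/(1.3*sin(x)^2 - 3.2*sin(x) - 0.35)^2 + (7.53*sin(x)^2*cos(x) - 6.52*sin(x)*cos(x) + 2.44*cos(x))/(1.3*sin(x)^2 - 3.2*sin(x) - 0.35) = (3.263*sin(x)^4 - 16.064*sin(x)^3 + 4.6245*sin(x)^2 + 7.898*sin(x) - 7.766)*cos(x)/(1.69*sin(x)^4 - 8.32*sin(x)^3 + 9.33*sin(x)^2 + 2.24*sin(x) + 0.1225)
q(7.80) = 0.21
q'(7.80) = -0.09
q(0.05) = 4.04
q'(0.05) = -28.64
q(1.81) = 0.25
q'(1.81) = 0.36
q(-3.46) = 1.34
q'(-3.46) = 3.36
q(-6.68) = -3.46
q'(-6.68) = -7.21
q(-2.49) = -2.61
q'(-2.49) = 1.27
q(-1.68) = -2.50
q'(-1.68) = -0.05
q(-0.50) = -2.94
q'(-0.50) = -3.41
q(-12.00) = 0.83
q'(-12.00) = -1.30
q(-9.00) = -3.27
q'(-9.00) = 5.81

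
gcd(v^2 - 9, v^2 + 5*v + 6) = v + 3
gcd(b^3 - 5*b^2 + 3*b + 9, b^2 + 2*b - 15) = b - 3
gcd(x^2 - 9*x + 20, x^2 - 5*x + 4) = x - 4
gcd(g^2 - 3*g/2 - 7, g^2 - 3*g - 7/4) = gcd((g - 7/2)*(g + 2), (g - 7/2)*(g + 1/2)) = g - 7/2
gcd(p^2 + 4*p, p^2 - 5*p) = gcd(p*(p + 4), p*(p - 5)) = p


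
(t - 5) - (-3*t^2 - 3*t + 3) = 3*t^2 + 4*t - 8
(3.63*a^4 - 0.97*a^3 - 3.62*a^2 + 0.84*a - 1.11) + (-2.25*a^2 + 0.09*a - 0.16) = 3.63*a^4 - 0.97*a^3 - 5.87*a^2 + 0.93*a - 1.27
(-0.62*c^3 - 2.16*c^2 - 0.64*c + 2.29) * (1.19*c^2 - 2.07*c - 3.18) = -0.7378*c^5 - 1.287*c^4 + 5.6812*c^3 + 10.9187*c^2 - 2.7051*c - 7.2822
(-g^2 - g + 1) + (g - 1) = -g^2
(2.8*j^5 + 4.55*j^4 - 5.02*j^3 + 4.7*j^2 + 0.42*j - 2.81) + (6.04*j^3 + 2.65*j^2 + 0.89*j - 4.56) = 2.8*j^5 + 4.55*j^4 + 1.02*j^3 + 7.35*j^2 + 1.31*j - 7.37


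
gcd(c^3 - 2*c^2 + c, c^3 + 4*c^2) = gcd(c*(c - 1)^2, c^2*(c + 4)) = c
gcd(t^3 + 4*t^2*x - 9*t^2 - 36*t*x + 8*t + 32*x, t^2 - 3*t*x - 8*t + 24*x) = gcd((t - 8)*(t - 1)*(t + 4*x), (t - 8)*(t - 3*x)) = t - 8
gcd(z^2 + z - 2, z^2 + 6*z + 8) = z + 2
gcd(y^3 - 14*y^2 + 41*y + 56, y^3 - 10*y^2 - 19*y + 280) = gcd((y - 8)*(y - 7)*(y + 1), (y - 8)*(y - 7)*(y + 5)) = y^2 - 15*y + 56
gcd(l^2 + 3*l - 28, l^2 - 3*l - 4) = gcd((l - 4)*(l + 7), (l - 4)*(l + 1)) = l - 4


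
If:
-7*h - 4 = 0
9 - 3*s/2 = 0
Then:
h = -4/7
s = 6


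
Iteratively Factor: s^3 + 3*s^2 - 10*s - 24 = (s + 2)*(s^2 + s - 12) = (s + 2)*(s + 4)*(s - 3)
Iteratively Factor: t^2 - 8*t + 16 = (t - 4)*(t - 4)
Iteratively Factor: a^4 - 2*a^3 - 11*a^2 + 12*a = (a - 4)*(a^3 + 2*a^2 - 3*a) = (a - 4)*(a - 1)*(a^2 + 3*a) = a*(a - 4)*(a - 1)*(a + 3)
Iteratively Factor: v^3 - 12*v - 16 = (v - 4)*(v^2 + 4*v + 4) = (v - 4)*(v + 2)*(v + 2)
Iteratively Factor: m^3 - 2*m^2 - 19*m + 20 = (m - 1)*(m^2 - m - 20) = (m - 1)*(m + 4)*(m - 5)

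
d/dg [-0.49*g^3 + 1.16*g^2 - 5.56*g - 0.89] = -1.47*g^2 + 2.32*g - 5.56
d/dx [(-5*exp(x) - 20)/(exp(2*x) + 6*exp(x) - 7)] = 5*(2*(exp(x) + 3)*(exp(x) + 4) - exp(2*x) - 6*exp(x) + 7)*exp(x)/(exp(2*x) + 6*exp(x) - 7)^2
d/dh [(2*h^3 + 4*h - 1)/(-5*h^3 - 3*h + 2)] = (28*h^3 - 3*h^2 + 5)/(25*h^6 + 30*h^4 - 20*h^3 + 9*h^2 - 12*h + 4)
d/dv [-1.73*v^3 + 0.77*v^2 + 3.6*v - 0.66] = -5.19*v^2 + 1.54*v + 3.6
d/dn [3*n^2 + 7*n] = 6*n + 7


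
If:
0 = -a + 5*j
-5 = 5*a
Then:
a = -1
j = -1/5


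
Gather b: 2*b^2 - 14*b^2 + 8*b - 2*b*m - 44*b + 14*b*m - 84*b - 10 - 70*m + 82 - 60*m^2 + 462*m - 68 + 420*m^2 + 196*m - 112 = -12*b^2 + b*(12*m - 120) + 360*m^2 + 588*m - 108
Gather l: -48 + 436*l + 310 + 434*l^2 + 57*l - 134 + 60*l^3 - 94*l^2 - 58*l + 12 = 60*l^3 + 340*l^2 + 435*l + 140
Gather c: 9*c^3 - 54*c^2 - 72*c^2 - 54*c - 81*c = 9*c^3 - 126*c^2 - 135*c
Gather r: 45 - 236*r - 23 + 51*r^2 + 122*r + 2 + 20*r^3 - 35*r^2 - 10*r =20*r^3 + 16*r^2 - 124*r + 24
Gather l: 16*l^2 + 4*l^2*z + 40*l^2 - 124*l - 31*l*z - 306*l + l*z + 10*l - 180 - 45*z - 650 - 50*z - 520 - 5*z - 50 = l^2*(4*z + 56) + l*(-30*z - 420) - 100*z - 1400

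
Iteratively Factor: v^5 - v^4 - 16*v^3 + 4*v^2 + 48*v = (v - 4)*(v^4 + 3*v^3 - 4*v^2 - 12*v) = (v - 4)*(v + 2)*(v^3 + v^2 - 6*v) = (v - 4)*(v - 2)*(v + 2)*(v^2 + 3*v) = v*(v - 4)*(v - 2)*(v + 2)*(v + 3)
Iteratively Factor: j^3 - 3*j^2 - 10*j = (j + 2)*(j^2 - 5*j) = j*(j + 2)*(j - 5)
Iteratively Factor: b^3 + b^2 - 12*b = (b + 4)*(b^2 - 3*b) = (b - 3)*(b + 4)*(b)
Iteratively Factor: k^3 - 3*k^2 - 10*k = (k + 2)*(k^2 - 5*k) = (k - 5)*(k + 2)*(k)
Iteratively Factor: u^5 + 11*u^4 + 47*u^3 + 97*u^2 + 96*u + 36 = (u + 3)*(u^4 + 8*u^3 + 23*u^2 + 28*u + 12) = (u + 1)*(u + 3)*(u^3 + 7*u^2 + 16*u + 12) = (u + 1)*(u + 3)^2*(u^2 + 4*u + 4) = (u + 1)*(u + 2)*(u + 3)^2*(u + 2)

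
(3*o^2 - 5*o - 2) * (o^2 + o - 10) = 3*o^4 - 2*o^3 - 37*o^2 + 48*o + 20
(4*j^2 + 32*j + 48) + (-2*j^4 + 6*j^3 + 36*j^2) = -2*j^4 + 6*j^3 + 40*j^2 + 32*j + 48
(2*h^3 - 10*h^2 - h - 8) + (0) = 2*h^3 - 10*h^2 - h - 8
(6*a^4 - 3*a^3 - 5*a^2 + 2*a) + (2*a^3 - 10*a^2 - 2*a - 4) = 6*a^4 - a^3 - 15*a^2 - 4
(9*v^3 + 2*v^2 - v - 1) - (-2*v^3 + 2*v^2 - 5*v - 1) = 11*v^3 + 4*v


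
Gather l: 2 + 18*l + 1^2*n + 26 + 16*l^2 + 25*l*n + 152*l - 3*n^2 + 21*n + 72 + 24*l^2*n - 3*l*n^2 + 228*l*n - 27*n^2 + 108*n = l^2*(24*n + 16) + l*(-3*n^2 + 253*n + 170) - 30*n^2 + 130*n + 100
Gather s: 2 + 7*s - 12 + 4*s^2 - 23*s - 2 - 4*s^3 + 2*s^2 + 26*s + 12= -4*s^3 + 6*s^2 + 10*s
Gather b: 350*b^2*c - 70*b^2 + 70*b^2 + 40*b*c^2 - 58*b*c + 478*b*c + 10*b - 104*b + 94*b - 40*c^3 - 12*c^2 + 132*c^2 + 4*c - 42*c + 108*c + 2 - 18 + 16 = 350*b^2*c + b*(40*c^2 + 420*c) - 40*c^3 + 120*c^2 + 70*c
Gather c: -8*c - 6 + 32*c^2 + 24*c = 32*c^2 + 16*c - 6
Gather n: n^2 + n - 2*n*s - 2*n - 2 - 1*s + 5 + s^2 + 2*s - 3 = n^2 + n*(-2*s - 1) + s^2 + s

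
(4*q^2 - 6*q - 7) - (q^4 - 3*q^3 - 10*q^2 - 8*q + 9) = -q^4 + 3*q^3 + 14*q^2 + 2*q - 16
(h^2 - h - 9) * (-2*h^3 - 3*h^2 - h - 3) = -2*h^5 - h^4 + 20*h^3 + 25*h^2 + 12*h + 27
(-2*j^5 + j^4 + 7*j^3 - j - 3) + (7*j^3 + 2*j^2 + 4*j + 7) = -2*j^5 + j^4 + 14*j^3 + 2*j^2 + 3*j + 4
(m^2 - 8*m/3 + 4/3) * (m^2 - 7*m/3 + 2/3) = m^4 - 5*m^3 + 74*m^2/9 - 44*m/9 + 8/9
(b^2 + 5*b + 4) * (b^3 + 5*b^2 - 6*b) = b^5 + 10*b^4 + 23*b^3 - 10*b^2 - 24*b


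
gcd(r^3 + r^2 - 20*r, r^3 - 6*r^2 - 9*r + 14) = 1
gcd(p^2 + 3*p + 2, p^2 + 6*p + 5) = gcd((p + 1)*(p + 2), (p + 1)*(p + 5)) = p + 1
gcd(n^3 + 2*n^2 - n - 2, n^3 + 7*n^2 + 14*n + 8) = n^2 + 3*n + 2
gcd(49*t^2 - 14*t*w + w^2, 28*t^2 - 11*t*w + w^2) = 7*t - w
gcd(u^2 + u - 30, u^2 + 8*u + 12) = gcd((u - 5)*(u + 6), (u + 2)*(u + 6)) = u + 6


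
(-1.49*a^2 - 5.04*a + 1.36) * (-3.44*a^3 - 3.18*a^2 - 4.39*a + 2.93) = 5.1256*a^5 + 22.0758*a^4 + 17.8899*a^3 + 13.4351*a^2 - 20.7376*a + 3.9848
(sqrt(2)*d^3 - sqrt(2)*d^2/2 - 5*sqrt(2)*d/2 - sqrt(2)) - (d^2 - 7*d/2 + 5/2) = sqrt(2)*d^3 - d^2 - sqrt(2)*d^2/2 - 5*sqrt(2)*d/2 + 7*d/2 - 5/2 - sqrt(2)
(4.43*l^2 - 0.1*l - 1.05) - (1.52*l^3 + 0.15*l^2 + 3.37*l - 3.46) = -1.52*l^3 + 4.28*l^2 - 3.47*l + 2.41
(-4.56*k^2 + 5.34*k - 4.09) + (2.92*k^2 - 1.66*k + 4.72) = -1.64*k^2 + 3.68*k + 0.63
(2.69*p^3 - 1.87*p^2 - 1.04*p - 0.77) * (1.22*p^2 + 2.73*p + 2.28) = 3.2818*p^5 + 5.0623*p^4 - 0.2407*p^3 - 8.0422*p^2 - 4.4733*p - 1.7556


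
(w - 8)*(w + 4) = w^2 - 4*w - 32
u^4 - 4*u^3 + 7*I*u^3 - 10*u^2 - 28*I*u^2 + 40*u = u*(u - 4)*(u + 2*I)*(u + 5*I)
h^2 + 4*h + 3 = (h + 1)*(h + 3)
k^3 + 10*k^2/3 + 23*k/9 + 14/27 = (k + 1/3)*(k + 2/3)*(k + 7/3)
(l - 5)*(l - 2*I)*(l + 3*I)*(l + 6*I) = l^4 - 5*l^3 + 7*I*l^3 - 35*I*l^2 + 36*I*l - 180*I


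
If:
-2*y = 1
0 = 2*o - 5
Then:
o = 5/2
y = -1/2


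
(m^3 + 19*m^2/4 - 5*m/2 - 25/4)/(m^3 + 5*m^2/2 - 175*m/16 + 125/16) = 4*(m + 1)/(4*m - 5)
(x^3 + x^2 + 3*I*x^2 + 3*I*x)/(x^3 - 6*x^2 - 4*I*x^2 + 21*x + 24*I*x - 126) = x*(x + 1)/(x^2 - x*(6 + 7*I) + 42*I)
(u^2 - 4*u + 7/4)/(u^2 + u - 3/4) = (2*u - 7)/(2*u + 3)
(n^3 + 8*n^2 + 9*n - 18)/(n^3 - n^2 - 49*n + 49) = (n^2 + 9*n + 18)/(n^2 - 49)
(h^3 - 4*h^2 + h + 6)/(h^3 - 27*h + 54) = (h^2 - h - 2)/(h^2 + 3*h - 18)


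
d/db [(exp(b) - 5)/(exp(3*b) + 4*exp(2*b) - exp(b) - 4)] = (-(exp(b) - 5)*(3*exp(2*b) + 8*exp(b) - 1) + exp(3*b) + 4*exp(2*b) - exp(b) - 4)*exp(b)/(exp(3*b) + 4*exp(2*b) - exp(b) - 4)^2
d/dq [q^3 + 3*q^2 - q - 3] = 3*q^2 + 6*q - 1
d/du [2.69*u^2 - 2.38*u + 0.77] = 5.38*u - 2.38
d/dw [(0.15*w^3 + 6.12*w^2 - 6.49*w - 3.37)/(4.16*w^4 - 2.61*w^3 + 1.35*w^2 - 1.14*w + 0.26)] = (-0.624*w^6 - 50.9184*w^5 + 97.1709*w^4 + 21.857*w^3 - 24.4854*w^2 + 12.2814*w - 5.5292)/(17.3056*w^8 - 21.7152*w^7 + 18.0441*w^6 - 16.5318*w^5 + 9.9365*w^4 - 4.4352*w^3 + 2.0016*w^2 - 0.5928*w + 0.0676)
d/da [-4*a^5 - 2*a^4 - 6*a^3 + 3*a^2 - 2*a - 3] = -20*a^4 - 8*a^3 - 18*a^2 + 6*a - 2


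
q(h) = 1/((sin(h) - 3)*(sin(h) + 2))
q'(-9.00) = -0.06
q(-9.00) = -0.18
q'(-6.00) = 0.01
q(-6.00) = -0.16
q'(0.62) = -0.00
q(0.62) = -0.16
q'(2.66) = -0.00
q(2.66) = -0.16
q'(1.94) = 0.01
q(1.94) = -0.16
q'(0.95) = -0.01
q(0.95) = -0.16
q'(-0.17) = 0.04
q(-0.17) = -0.17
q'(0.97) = -0.01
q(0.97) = -0.16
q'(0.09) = 0.02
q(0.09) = -0.16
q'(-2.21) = -0.07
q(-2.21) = -0.22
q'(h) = -cos(h)/((sin(h) - 3)*(sin(h) + 2)^2) - cos(h)/((sin(h) - 3)^2*(sin(h) + 2))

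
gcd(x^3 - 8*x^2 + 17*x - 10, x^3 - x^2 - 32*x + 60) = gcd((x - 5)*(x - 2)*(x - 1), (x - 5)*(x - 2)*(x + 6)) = x^2 - 7*x + 10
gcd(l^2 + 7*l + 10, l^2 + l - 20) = l + 5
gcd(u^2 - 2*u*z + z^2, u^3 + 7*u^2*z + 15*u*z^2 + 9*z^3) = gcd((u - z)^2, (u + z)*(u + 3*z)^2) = 1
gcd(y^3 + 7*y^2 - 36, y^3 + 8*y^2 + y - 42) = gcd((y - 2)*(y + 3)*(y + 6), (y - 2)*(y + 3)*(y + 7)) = y^2 + y - 6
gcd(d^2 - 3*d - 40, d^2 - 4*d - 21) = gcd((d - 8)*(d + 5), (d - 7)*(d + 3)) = 1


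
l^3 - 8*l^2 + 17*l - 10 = (l - 5)*(l - 2)*(l - 1)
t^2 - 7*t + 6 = (t - 6)*(t - 1)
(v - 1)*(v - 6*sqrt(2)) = v^2 - 6*sqrt(2)*v - v + 6*sqrt(2)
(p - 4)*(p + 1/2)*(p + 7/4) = p^3 - 7*p^2/4 - 65*p/8 - 7/2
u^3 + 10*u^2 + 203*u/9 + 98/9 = (u + 2/3)*(u + 7/3)*(u + 7)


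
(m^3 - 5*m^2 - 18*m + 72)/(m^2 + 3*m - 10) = (m^3 - 5*m^2 - 18*m + 72)/(m^2 + 3*m - 10)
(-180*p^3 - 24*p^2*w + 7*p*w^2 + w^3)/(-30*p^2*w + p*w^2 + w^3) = (6*p + w)/w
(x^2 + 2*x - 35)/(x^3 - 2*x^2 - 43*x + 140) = 1/(x - 4)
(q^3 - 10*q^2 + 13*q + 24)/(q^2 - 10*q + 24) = (q^3 - 10*q^2 + 13*q + 24)/(q^2 - 10*q + 24)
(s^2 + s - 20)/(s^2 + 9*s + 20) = (s - 4)/(s + 4)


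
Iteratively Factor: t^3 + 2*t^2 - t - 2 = (t + 1)*(t^2 + t - 2) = (t + 1)*(t + 2)*(t - 1)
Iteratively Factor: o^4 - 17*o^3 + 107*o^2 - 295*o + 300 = (o - 5)*(o^3 - 12*o^2 + 47*o - 60) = (o - 5)^2*(o^2 - 7*o + 12) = (o - 5)^2*(o - 3)*(o - 4)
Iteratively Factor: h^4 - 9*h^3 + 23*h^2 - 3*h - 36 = (h - 3)*(h^3 - 6*h^2 + 5*h + 12) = (h - 3)*(h + 1)*(h^2 - 7*h + 12) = (h - 3)^2*(h + 1)*(h - 4)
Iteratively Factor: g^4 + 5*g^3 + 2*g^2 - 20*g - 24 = (g - 2)*(g^3 + 7*g^2 + 16*g + 12) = (g - 2)*(g + 2)*(g^2 + 5*g + 6) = (g - 2)*(g + 2)^2*(g + 3)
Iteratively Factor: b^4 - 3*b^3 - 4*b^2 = (b + 1)*(b^3 - 4*b^2) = (b - 4)*(b + 1)*(b^2) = b*(b - 4)*(b + 1)*(b)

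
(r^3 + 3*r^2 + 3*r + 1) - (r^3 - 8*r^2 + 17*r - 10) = 11*r^2 - 14*r + 11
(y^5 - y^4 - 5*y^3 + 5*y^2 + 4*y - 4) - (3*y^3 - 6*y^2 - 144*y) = y^5 - y^4 - 8*y^3 + 11*y^2 + 148*y - 4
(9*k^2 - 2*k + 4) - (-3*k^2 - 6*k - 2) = 12*k^2 + 4*k + 6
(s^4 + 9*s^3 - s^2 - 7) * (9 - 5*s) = -5*s^5 - 36*s^4 + 86*s^3 - 9*s^2 + 35*s - 63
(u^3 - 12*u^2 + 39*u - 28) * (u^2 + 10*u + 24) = u^5 - 2*u^4 - 57*u^3 + 74*u^2 + 656*u - 672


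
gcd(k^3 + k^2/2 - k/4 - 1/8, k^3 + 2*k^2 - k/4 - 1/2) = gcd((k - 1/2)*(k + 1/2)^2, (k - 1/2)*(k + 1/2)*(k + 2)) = k^2 - 1/4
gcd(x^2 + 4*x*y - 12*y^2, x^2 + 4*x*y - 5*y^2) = 1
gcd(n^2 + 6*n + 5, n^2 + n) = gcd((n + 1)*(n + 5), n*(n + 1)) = n + 1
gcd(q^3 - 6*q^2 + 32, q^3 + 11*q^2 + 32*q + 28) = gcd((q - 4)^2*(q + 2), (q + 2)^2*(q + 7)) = q + 2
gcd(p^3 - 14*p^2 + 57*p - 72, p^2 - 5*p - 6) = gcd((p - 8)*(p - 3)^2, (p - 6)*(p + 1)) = 1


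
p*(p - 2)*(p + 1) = p^3 - p^2 - 2*p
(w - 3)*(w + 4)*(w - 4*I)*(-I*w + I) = -I*w^4 - 4*w^3 + 13*I*w^2 + 52*w - 12*I*w - 48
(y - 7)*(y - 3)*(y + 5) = y^3 - 5*y^2 - 29*y + 105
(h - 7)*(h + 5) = h^2 - 2*h - 35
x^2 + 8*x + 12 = (x + 2)*(x + 6)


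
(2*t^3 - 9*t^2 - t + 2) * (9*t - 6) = 18*t^4 - 93*t^3 + 45*t^2 + 24*t - 12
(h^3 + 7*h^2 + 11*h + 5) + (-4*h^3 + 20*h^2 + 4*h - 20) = -3*h^3 + 27*h^2 + 15*h - 15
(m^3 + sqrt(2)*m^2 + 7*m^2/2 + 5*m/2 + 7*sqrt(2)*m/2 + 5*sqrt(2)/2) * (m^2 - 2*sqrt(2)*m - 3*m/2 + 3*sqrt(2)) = m^5 - sqrt(2)*m^4 + 2*m^4 - 27*m^3/4 - 2*sqrt(2)*m^3 - 47*m^2/4 + 11*sqrt(2)*m^2/4 + 15*sqrt(2)*m/4 + 11*m + 15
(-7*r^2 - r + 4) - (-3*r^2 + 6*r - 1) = -4*r^2 - 7*r + 5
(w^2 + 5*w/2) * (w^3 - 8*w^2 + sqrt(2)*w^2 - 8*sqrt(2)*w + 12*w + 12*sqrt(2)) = w^5 - 11*w^4/2 + sqrt(2)*w^4 - 8*w^3 - 11*sqrt(2)*w^3/2 - 8*sqrt(2)*w^2 + 30*w^2 + 30*sqrt(2)*w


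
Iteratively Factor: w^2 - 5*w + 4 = (w - 4)*(w - 1)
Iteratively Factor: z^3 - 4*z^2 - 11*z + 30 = (z - 2)*(z^2 - 2*z - 15) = (z - 2)*(z + 3)*(z - 5)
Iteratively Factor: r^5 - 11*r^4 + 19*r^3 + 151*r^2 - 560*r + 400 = (r - 5)*(r^4 - 6*r^3 - 11*r^2 + 96*r - 80) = (r - 5)^2*(r^3 - r^2 - 16*r + 16) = (r - 5)^2*(r - 1)*(r^2 - 16) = (r - 5)^2*(r - 1)*(r + 4)*(r - 4)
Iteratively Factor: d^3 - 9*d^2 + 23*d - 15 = (d - 3)*(d^2 - 6*d + 5) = (d - 3)*(d - 1)*(d - 5)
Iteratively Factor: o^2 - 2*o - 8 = (o - 4)*(o + 2)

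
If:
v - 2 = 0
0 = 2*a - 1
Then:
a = 1/2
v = 2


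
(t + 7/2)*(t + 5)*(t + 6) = t^3 + 29*t^2/2 + 137*t/2 + 105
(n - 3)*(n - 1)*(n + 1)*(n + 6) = n^4 + 3*n^3 - 19*n^2 - 3*n + 18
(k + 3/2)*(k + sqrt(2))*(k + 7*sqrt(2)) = k^3 + 3*k^2/2 + 8*sqrt(2)*k^2 + 14*k + 12*sqrt(2)*k + 21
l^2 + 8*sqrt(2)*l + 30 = (l + 3*sqrt(2))*(l + 5*sqrt(2))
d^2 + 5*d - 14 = (d - 2)*(d + 7)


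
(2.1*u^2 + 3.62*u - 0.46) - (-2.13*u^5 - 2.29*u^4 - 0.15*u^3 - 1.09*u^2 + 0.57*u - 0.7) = 2.13*u^5 + 2.29*u^4 + 0.15*u^3 + 3.19*u^2 + 3.05*u + 0.24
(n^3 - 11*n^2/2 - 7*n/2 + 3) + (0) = n^3 - 11*n^2/2 - 7*n/2 + 3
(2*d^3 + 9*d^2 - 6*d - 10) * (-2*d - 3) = -4*d^4 - 24*d^3 - 15*d^2 + 38*d + 30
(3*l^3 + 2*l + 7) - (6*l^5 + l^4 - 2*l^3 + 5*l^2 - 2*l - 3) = -6*l^5 - l^4 + 5*l^3 - 5*l^2 + 4*l + 10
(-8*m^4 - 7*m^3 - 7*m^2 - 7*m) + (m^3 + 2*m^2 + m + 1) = -8*m^4 - 6*m^3 - 5*m^2 - 6*m + 1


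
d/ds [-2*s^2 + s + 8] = 1 - 4*s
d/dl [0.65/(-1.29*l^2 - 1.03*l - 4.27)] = (1.677*l + 0.6695)/(1.29*l^2 + 1.03*l + 4.27)^2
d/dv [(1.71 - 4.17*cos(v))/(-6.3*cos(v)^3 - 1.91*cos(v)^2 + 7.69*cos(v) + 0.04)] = (52.542*cos(v)^3 - 24.3543*cos(v)^2 - 6.5322*cos(v) + 13.3167)*sin(v)/(39.69*cos(v)^6 + 24.066*cos(v)^5 - 93.2459*cos(v)^4 - 29.8798*cos(v)^3 + 58.9833*cos(v)^2 + 0.6152*cos(v) + 0.0016)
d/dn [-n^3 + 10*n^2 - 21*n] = -3*n^2 + 20*n - 21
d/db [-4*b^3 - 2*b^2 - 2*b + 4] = -12*b^2 - 4*b - 2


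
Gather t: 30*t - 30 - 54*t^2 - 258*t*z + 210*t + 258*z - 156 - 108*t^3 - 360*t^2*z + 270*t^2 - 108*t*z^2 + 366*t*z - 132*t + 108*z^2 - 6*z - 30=-108*t^3 + t^2*(216 - 360*z) + t*(-108*z^2 + 108*z + 108) + 108*z^2 + 252*z - 216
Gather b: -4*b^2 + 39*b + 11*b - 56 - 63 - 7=-4*b^2 + 50*b - 126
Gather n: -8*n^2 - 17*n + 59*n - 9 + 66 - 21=-8*n^2 + 42*n + 36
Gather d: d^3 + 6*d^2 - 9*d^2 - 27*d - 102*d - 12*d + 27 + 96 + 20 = d^3 - 3*d^2 - 141*d + 143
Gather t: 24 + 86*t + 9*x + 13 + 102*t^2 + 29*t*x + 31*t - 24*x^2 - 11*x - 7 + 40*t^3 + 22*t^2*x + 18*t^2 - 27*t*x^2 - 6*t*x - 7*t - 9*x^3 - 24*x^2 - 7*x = 40*t^3 + t^2*(22*x + 120) + t*(-27*x^2 + 23*x + 110) - 9*x^3 - 48*x^2 - 9*x + 30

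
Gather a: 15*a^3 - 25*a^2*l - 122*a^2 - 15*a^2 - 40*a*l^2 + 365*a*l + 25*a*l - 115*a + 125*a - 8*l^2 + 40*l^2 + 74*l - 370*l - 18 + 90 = 15*a^3 + a^2*(-25*l - 137) + a*(-40*l^2 + 390*l + 10) + 32*l^2 - 296*l + 72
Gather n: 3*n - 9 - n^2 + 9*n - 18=-n^2 + 12*n - 27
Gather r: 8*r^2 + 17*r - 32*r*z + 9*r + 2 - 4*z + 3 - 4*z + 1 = 8*r^2 + r*(26 - 32*z) - 8*z + 6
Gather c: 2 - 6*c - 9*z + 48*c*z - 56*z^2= c*(48*z - 6) - 56*z^2 - 9*z + 2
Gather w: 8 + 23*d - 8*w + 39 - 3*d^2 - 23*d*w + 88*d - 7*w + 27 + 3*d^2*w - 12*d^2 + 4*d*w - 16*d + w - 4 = -15*d^2 + 95*d + w*(3*d^2 - 19*d - 14) + 70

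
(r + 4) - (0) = r + 4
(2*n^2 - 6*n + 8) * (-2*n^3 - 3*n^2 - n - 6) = -4*n^5 + 6*n^4 - 30*n^2 + 28*n - 48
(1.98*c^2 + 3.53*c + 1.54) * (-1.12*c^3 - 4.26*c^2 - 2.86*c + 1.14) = -2.2176*c^5 - 12.3884*c^4 - 22.4254*c^3 - 14.399*c^2 - 0.3802*c + 1.7556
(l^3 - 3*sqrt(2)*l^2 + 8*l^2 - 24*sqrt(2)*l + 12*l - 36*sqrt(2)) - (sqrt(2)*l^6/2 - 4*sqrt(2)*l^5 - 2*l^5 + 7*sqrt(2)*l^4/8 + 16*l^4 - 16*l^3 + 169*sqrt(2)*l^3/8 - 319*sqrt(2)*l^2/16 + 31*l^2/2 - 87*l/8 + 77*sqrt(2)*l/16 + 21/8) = -sqrt(2)*l^6/2 + 2*l^5 + 4*sqrt(2)*l^5 - 16*l^4 - 7*sqrt(2)*l^4/8 - 169*sqrt(2)*l^3/8 + 17*l^3 - 15*l^2/2 + 271*sqrt(2)*l^2/16 - 461*sqrt(2)*l/16 + 183*l/8 - 36*sqrt(2) - 21/8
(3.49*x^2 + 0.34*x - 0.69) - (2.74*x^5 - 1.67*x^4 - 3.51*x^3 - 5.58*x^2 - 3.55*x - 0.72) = -2.74*x^5 + 1.67*x^4 + 3.51*x^3 + 9.07*x^2 + 3.89*x + 0.03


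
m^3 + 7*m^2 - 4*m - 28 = (m - 2)*(m + 2)*(m + 7)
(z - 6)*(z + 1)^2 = z^3 - 4*z^2 - 11*z - 6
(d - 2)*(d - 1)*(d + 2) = d^3 - d^2 - 4*d + 4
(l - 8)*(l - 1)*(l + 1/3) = l^3 - 26*l^2/3 + 5*l + 8/3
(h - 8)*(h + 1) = h^2 - 7*h - 8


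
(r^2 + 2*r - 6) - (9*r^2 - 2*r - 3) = -8*r^2 + 4*r - 3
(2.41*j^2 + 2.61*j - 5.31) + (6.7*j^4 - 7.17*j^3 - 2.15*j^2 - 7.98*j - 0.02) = 6.7*j^4 - 7.17*j^3 + 0.26*j^2 - 5.37*j - 5.33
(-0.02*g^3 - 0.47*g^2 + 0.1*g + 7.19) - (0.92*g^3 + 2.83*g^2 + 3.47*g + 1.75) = -0.94*g^3 - 3.3*g^2 - 3.37*g + 5.44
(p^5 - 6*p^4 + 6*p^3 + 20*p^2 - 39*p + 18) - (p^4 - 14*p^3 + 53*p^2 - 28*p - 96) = p^5 - 7*p^4 + 20*p^3 - 33*p^2 - 11*p + 114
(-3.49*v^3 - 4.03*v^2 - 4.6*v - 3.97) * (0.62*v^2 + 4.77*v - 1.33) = -2.1638*v^5 - 19.1459*v^4 - 17.4334*v^3 - 19.0435*v^2 - 12.8189*v + 5.2801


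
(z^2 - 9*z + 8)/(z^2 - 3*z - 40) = (z - 1)/(z + 5)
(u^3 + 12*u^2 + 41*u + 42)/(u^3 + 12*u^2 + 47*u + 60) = (u^2 + 9*u + 14)/(u^2 + 9*u + 20)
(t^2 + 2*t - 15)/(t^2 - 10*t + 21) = (t + 5)/(t - 7)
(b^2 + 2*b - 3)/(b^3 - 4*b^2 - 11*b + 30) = (b - 1)/(b^2 - 7*b + 10)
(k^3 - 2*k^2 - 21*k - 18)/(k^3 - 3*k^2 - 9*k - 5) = (k^2 - 3*k - 18)/(k^2 - 4*k - 5)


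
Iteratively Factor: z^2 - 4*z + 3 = (z - 3)*(z - 1)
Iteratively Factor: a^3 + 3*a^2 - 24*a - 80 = (a + 4)*(a^2 - a - 20) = (a - 5)*(a + 4)*(a + 4)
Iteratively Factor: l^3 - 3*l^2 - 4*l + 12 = (l + 2)*(l^2 - 5*l + 6) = (l - 2)*(l + 2)*(l - 3)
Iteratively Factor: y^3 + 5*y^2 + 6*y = (y)*(y^2 + 5*y + 6) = y*(y + 2)*(y + 3)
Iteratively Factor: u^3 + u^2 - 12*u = (u)*(u^2 + u - 12) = u*(u + 4)*(u - 3)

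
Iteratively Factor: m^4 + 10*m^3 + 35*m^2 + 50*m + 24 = (m + 4)*(m^3 + 6*m^2 + 11*m + 6) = (m + 1)*(m + 4)*(m^2 + 5*m + 6) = (m + 1)*(m + 3)*(m + 4)*(m + 2)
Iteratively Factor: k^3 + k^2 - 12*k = (k + 4)*(k^2 - 3*k) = k*(k + 4)*(k - 3)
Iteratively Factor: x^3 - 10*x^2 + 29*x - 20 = (x - 1)*(x^2 - 9*x + 20) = (x - 4)*(x - 1)*(x - 5)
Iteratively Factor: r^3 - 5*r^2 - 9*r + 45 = (r + 3)*(r^2 - 8*r + 15) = (r - 3)*(r + 3)*(r - 5)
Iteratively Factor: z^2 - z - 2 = (z + 1)*(z - 2)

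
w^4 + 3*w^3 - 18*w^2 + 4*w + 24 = (w - 2)^2*(w + 1)*(w + 6)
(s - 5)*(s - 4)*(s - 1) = s^3 - 10*s^2 + 29*s - 20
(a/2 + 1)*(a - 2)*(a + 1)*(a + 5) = a^4/2 + 3*a^3 + a^2/2 - 12*a - 10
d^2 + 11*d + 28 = (d + 4)*(d + 7)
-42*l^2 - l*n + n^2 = (-7*l + n)*(6*l + n)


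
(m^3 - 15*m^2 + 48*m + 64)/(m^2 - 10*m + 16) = (m^2 - 7*m - 8)/(m - 2)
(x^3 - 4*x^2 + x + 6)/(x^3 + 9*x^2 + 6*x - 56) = (x^2 - 2*x - 3)/(x^2 + 11*x + 28)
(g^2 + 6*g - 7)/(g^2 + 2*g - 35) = (g - 1)/(g - 5)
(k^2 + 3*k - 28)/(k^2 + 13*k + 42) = (k - 4)/(k + 6)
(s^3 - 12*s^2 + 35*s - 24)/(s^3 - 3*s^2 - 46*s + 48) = (s - 3)/(s + 6)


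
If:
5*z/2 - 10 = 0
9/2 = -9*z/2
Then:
No Solution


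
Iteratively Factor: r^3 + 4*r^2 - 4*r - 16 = (r + 4)*(r^2 - 4) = (r + 2)*(r + 4)*(r - 2)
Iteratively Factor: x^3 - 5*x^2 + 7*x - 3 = (x - 3)*(x^2 - 2*x + 1) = (x - 3)*(x - 1)*(x - 1)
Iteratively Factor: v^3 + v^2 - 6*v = (v + 3)*(v^2 - 2*v) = v*(v + 3)*(v - 2)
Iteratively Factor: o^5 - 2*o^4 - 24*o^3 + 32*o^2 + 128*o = (o - 4)*(o^4 + 2*o^3 - 16*o^2 - 32*o) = (o - 4)*(o + 2)*(o^3 - 16*o) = (o - 4)*(o + 2)*(o + 4)*(o^2 - 4*o) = o*(o - 4)*(o + 2)*(o + 4)*(o - 4)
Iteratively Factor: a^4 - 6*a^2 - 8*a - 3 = (a - 3)*(a^3 + 3*a^2 + 3*a + 1) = (a - 3)*(a + 1)*(a^2 + 2*a + 1) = (a - 3)*(a + 1)^2*(a + 1)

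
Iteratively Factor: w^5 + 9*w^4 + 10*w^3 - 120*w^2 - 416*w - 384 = (w + 2)*(w^4 + 7*w^3 - 4*w^2 - 112*w - 192) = (w + 2)*(w + 4)*(w^3 + 3*w^2 - 16*w - 48) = (w + 2)*(w + 3)*(w + 4)*(w^2 - 16) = (w + 2)*(w + 3)*(w + 4)^2*(w - 4)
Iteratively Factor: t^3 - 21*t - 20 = (t + 4)*(t^2 - 4*t - 5) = (t - 5)*(t + 4)*(t + 1)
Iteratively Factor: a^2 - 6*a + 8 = (a - 4)*(a - 2)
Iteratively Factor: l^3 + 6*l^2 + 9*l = (l + 3)*(l^2 + 3*l) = (l + 3)^2*(l)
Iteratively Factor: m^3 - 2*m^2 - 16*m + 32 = (m - 4)*(m^2 + 2*m - 8) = (m - 4)*(m + 4)*(m - 2)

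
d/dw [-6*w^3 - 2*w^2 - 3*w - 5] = -18*w^2 - 4*w - 3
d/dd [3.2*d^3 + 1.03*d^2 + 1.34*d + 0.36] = 9.6*d^2 + 2.06*d + 1.34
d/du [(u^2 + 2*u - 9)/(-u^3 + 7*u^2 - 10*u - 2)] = (u^4 + 4*u^3 - 51*u^2 + 122*u - 94)/(u^6 - 14*u^5 + 69*u^4 - 136*u^3 + 72*u^2 + 40*u + 4)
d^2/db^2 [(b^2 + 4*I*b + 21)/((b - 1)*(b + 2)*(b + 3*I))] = (2*b^6 + 24*I*b^5 + b^4*(192 + 6*I) + b^3*(334 + 1050*I) + b^2*(-1656 + 1170*I) + b*(-1530 - 54*I) - 942 - 396*I)/(b^9 + b^8*(3 + 9*I) + b^7*(-30 + 27*I) + b^6*(-92 - 54*I) + b^5*(87 - 180*I) + b^4*(309 + 135*I) + b^3*(-170 + 405*I) + b^2*(-324 - 234*I) + b*(216 - 324*I) + 216*I)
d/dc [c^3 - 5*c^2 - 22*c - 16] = 3*c^2 - 10*c - 22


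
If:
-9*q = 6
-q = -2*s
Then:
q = -2/3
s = -1/3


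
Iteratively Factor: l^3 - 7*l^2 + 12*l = (l - 3)*(l^2 - 4*l) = l*(l - 3)*(l - 4)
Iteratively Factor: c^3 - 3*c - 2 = (c + 1)*(c^2 - c - 2) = (c - 2)*(c + 1)*(c + 1)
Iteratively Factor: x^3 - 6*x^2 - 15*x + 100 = (x - 5)*(x^2 - x - 20) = (x - 5)*(x + 4)*(x - 5)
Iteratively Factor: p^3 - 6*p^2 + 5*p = (p)*(p^2 - 6*p + 5) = p*(p - 5)*(p - 1)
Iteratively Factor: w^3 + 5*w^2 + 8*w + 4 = (w + 1)*(w^2 + 4*w + 4) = (w + 1)*(w + 2)*(w + 2)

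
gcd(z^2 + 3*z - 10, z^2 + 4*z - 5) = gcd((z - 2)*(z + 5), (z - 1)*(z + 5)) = z + 5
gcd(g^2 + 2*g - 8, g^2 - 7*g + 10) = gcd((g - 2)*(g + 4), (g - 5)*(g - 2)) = g - 2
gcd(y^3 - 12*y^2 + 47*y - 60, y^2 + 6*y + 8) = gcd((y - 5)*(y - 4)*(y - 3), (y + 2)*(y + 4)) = 1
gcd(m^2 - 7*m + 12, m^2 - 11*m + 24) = m - 3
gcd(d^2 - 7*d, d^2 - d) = d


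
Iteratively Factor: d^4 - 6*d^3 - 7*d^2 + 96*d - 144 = (d + 4)*(d^3 - 10*d^2 + 33*d - 36) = (d - 4)*(d + 4)*(d^2 - 6*d + 9) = (d - 4)*(d - 3)*(d + 4)*(d - 3)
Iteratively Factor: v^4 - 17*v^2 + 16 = (v - 1)*(v^3 + v^2 - 16*v - 16) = (v - 4)*(v - 1)*(v^2 + 5*v + 4) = (v - 4)*(v - 1)*(v + 4)*(v + 1)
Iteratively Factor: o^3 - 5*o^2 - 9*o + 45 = (o - 3)*(o^2 - 2*o - 15) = (o - 3)*(o + 3)*(o - 5)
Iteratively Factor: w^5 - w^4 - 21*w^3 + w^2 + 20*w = (w - 5)*(w^4 + 4*w^3 - w^2 - 4*w) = (w - 5)*(w + 1)*(w^3 + 3*w^2 - 4*w) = (w - 5)*(w - 1)*(w + 1)*(w^2 + 4*w) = (w - 5)*(w - 1)*(w + 1)*(w + 4)*(w)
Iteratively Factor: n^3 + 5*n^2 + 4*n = (n + 4)*(n^2 + n) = n*(n + 4)*(n + 1)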